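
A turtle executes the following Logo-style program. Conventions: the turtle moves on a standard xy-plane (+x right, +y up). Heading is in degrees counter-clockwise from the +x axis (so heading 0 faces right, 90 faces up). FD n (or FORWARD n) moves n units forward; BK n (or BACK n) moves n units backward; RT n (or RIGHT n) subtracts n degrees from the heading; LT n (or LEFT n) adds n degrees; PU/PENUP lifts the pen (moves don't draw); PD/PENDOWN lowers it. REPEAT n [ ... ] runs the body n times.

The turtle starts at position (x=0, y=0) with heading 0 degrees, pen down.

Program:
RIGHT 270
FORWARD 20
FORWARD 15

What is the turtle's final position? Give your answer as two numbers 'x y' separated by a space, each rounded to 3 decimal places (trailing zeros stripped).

Answer: 0 35

Derivation:
Executing turtle program step by step:
Start: pos=(0,0), heading=0, pen down
RT 270: heading 0 -> 90
FD 20: (0,0) -> (0,20) [heading=90, draw]
FD 15: (0,20) -> (0,35) [heading=90, draw]
Final: pos=(0,35), heading=90, 2 segment(s) drawn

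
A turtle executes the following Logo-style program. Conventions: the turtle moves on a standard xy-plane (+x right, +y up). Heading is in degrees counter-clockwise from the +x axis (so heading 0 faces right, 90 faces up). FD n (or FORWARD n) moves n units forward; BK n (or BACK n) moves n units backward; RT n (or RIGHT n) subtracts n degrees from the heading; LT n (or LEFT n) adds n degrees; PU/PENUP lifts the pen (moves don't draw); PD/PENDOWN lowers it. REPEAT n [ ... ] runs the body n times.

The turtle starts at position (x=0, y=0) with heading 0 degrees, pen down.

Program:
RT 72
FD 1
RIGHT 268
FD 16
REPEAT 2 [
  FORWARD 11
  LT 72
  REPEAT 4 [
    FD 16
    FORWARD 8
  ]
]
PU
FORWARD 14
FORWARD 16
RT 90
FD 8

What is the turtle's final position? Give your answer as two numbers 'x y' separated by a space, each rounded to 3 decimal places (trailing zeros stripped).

Answer: -96.967 157.639

Derivation:
Executing turtle program step by step:
Start: pos=(0,0), heading=0, pen down
RT 72: heading 0 -> 288
FD 1: (0,0) -> (0.309,-0.951) [heading=288, draw]
RT 268: heading 288 -> 20
FD 16: (0.309,-0.951) -> (15.344,4.521) [heading=20, draw]
REPEAT 2 [
  -- iteration 1/2 --
  FD 11: (15.344,4.521) -> (25.681,8.283) [heading=20, draw]
  LT 72: heading 20 -> 92
  REPEAT 4 [
    -- iteration 1/4 --
    FD 16: (25.681,8.283) -> (25.122,24.274) [heading=92, draw]
    FD 8: (25.122,24.274) -> (24.843,32.269) [heading=92, draw]
    -- iteration 2/4 --
    FD 16: (24.843,32.269) -> (24.285,48.259) [heading=92, draw]
    FD 8: (24.285,48.259) -> (24.006,56.254) [heading=92, draw]
    -- iteration 3/4 --
    FD 16: (24.006,56.254) -> (23.447,72.245) [heading=92, draw]
    FD 8: (23.447,72.245) -> (23.168,80.24) [heading=92, draw]
    -- iteration 4/4 --
    FD 16: (23.168,80.24) -> (22.61,96.23) [heading=92, draw]
    FD 8: (22.61,96.23) -> (22.33,104.225) [heading=92, draw]
  ]
  -- iteration 2/2 --
  FD 11: (22.33,104.225) -> (21.946,115.218) [heading=92, draw]
  LT 72: heading 92 -> 164
  REPEAT 4 [
    -- iteration 1/4 --
    FD 16: (21.946,115.218) -> (6.566,119.629) [heading=164, draw]
    FD 8: (6.566,119.629) -> (-1.124,121.834) [heading=164, draw]
    -- iteration 2/4 --
    FD 16: (-1.124,121.834) -> (-16.504,126.244) [heading=164, draw]
    FD 8: (-16.504,126.244) -> (-24.194,128.449) [heading=164, draw]
    -- iteration 3/4 --
    FD 16: (-24.194,128.449) -> (-39.574,132.859) [heading=164, draw]
    FD 8: (-39.574,132.859) -> (-47.264,135.064) [heading=164, draw]
    -- iteration 4/4 --
    FD 16: (-47.264,135.064) -> (-62.645,139.474) [heading=164, draw]
    FD 8: (-62.645,139.474) -> (-70.335,141.679) [heading=164, draw]
  ]
]
PU: pen up
FD 14: (-70.335,141.679) -> (-83.792,145.538) [heading=164, move]
FD 16: (-83.792,145.538) -> (-99.173,149.949) [heading=164, move]
RT 90: heading 164 -> 74
FD 8: (-99.173,149.949) -> (-96.967,157.639) [heading=74, move]
Final: pos=(-96.967,157.639), heading=74, 20 segment(s) drawn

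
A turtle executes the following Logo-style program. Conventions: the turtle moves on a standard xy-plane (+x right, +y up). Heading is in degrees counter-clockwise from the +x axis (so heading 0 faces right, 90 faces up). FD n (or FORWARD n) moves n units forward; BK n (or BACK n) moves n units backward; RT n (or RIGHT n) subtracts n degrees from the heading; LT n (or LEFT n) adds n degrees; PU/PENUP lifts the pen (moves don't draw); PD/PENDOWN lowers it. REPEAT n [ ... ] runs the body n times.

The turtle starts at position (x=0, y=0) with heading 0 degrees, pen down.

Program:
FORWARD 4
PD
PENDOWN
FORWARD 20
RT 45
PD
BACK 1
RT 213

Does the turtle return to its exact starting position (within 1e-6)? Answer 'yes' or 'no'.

Executing turtle program step by step:
Start: pos=(0,0), heading=0, pen down
FD 4: (0,0) -> (4,0) [heading=0, draw]
PD: pen down
PD: pen down
FD 20: (4,0) -> (24,0) [heading=0, draw]
RT 45: heading 0 -> 315
PD: pen down
BK 1: (24,0) -> (23.293,0.707) [heading=315, draw]
RT 213: heading 315 -> 102
Final: pos=(23.293,0.707), heading=102, 3 segment(s) drawn

Start position: (0, 0)
Final position: (23.293, 0.707)
Distance = 23.304; >= 1e-6 -> NOT closed

Answer: no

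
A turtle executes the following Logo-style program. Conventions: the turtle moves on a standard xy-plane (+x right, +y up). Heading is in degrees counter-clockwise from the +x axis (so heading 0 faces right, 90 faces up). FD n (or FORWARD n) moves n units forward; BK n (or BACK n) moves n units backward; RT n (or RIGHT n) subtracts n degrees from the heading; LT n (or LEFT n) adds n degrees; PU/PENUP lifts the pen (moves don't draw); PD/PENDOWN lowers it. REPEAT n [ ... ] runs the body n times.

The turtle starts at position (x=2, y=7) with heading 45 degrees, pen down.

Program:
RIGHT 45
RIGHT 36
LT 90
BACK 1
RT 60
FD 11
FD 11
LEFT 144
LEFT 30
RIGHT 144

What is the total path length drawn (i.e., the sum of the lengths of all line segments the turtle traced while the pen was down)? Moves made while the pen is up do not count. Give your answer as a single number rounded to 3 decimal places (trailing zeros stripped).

Executing turtle program step by step:
Start: pos=(2,7), heading=45, pen down
RT 45: heading 45 -> 0
RT 36: heading 0 -> 324
LT 90: heading 324 -> 54
BK 1: (2,7) -> (1.412,6.191) [heading=54, draw]
RT 60: heading 54 -> 354
FD 11: (1.412,6.191) -> (12.352,5.041) [heading=354, draw]
FD 11: (12.352,5.041) -> (23.292,3.891) [heading=354, draw]
LT 144: heading 354 -> 138
LT 30: heading 138 -> 168
RT 144: heading 168 -> 24
Final: pos=(23.292,3.891), heading=24, 3 segment(s) drawn

Segment lengths:
  seg 1: (2,7) -> (1.412,6.191), length = 1
  seg 2: (1.412,6.191) -> (12.352,5.041), length = 11
  seg 3: (12.352,5.041) -> (23.292,3.891), length = 11
Total = 23

Answer: 23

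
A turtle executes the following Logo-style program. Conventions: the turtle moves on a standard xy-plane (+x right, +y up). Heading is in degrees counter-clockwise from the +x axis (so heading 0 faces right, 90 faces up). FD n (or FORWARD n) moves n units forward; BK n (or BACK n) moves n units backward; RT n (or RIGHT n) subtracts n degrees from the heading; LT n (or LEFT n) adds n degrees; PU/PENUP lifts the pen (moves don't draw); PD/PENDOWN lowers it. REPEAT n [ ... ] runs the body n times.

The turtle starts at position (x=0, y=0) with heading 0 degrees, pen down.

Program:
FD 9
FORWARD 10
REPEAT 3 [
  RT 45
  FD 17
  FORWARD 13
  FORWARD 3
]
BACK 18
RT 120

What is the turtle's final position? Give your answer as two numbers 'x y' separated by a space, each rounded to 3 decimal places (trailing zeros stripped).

Answer: 31.728 -66.941

Derivation:
Executing turtle program step by step:
Start: pos=(0,0), heading=0, pen down
FD 9: (0,0) -> (9,0) [heading=0, draw]
FD 10: (9,0) -> (19,0) [heading=0, draw]
REPEAT 3 [
  -- iteration 1/3 --
  RT 45: heading 0 -> 315
  FD 17: (19,0) -> (31.021,-12.021) [heading=315, draw]
  FD 13: (31.021,-12.021) -> (40.213,-21.213) [heading=315, draw]
  FD 3: (40.213,-21.213) -> (42.335,-23.335) [heading=315, draw]
  -- iteration 2/3 --
  RT 45: heading 315 -> 270
  FD 17: (42.335,-23.335) -> (42.335,-40.335) [heading=270, draw]
  FD 13: (42.335,-40.335) -> (42.335,-53.335) [heading=270, draw]
  FD 3: (42.335,-53.335) -> (42.335,-56.335) [heading=270, draw]
  -- iteration 3/3 --
  RT 45: heading 270 -> 225
  FD 17: (42.335,-56.335) -> (30.314,-68.355) [heading=225, draw]
  FD 13: (30.314,-68.355) -> (21.121,-77.548) [heading=225, draw]
  FD 3: (21.121,-77.548) -> (19,-79.669) [heading=225, draw]
]
BK 18: (19,-79.669) -> (31.728,-66.941) [heading=225, draw]
RT 120: heading 225 -> 105
Final: pos=(31.728,-66.941), heading=105, 12 segment(s) drawn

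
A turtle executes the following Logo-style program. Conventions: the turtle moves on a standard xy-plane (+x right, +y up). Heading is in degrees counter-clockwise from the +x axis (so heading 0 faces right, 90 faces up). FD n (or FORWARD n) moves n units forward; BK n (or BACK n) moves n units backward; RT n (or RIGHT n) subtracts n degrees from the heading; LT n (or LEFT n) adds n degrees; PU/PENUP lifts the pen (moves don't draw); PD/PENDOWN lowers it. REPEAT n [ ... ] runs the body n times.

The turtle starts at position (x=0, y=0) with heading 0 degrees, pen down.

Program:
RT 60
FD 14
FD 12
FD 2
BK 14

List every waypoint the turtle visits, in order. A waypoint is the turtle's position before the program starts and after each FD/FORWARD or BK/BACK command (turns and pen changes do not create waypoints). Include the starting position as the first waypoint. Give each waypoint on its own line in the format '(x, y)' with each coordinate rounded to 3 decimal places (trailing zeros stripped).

Answer: (0, 0)
(7, -12.124)
(13, -22.517)
(14, -24.249)
(7, -12.124)

Derivation:
Executing turtle program step by step:
Start: pos=(0,0), heading=0, pen down
RT 60: heading 0 -> 300
FD 14: (0,0) -> (7,-12.124) [heading=300, draw]
FD 12: (7,-12.124) -> (13,-22.517) [heading=300, draw]
FD 2: (13,-22.517) -> (14,-24.249) [heading=300, draw]
BK 14: (14,-24.249) -> (7,-12.124) [heading=300, draw]
Final: pos=(7,-12.124), heading=300, 4 segment(s) drawn
Waypoints (5 total):
(0, 0)
(7, -12.124)
(13, -22.517)
(14, -24.249)
(7, -12.124)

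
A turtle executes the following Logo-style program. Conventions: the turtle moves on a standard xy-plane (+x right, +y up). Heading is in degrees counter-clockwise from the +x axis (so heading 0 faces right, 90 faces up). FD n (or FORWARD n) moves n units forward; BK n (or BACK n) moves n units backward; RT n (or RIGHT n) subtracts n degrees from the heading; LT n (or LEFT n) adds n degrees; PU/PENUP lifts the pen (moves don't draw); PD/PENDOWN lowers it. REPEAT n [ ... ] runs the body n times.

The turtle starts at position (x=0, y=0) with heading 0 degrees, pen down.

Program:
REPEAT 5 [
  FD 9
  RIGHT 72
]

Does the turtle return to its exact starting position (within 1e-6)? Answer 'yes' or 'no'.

Executing turtle program step by step:
Start: pos=(0,0), heading=0, pen down
REPEAT 5 [
  -- iteration 1/5 --
  FD 9: (0,0) -> (9,0) [heading=0, draw]
  RT 72: heading 0 -> 288
  -- iteration 2/5 --
  FD 9: (9,0) -> (11.781,-8.56) [heading=288, draw]
  RT 72: heading 288 -> 216
  -- iteration 3/5 --
  FD 9: (11.781,-8.56) -> (4.5,-13.85) [heading=216, draw]
  RT 72: heading 216 -> 144
  -- iteration 4/5 --
  FD 9: (4.5,-13.85) -> (-2.781,-8.56) [heading=144, draw]
  RT 72: heading 144 -> 72
  -- iteration 5/5 --
  FD 9: (-2.781,-8.56) -> (0,0) [heading=72, draw]
  RT 72: heading 72 -> 0
]
Final: pos=(0,0), heading=0, 5 segment(s) drawn

Start position: (0, 0)
Final position: (0, 0)
Distance = 0; < 1e-6 -> CLOSED

Answer: yes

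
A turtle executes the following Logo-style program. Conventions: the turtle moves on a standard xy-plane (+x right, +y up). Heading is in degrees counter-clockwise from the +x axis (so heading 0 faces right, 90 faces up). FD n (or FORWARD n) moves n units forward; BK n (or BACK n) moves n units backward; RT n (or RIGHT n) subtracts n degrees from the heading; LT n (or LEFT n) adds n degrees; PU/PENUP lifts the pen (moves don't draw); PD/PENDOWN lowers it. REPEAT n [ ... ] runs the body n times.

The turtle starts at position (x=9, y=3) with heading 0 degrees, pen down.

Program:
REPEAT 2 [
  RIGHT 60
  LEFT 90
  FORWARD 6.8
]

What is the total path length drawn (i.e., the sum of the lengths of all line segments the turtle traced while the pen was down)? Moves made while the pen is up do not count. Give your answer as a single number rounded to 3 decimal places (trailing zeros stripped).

Answer: 13.6

Derivation:
Executing turtle program step by step:
Start: pos=(9,3), heading=0, pen down
REPEAT 2 [
  -- iteration 1/2 --
  RT 60: heading 0 -> 300
  LT 90: heading 300 -> 30
  FD 6.8: (9,3) -> (14.889,6.4) [heading=30, draw]
  -- iteration 2/2 --
  RT 60: heading 30 -> 330
  LT 90: heading 330 -> 60
  FD 6.8: (14.889,6.4) -> (18.289,12.289) [heading=60, draw]
]
Final: pos=(18.289,12.289), heading=60, 2 segment(s) drawn

Segment lengths:
  seg 1: (9,3) -> (14.889,6.4), length = 6.8
  seg 2: (14.889,6.4) -> (18.289,12.289), length = 6.8
Total = 13.6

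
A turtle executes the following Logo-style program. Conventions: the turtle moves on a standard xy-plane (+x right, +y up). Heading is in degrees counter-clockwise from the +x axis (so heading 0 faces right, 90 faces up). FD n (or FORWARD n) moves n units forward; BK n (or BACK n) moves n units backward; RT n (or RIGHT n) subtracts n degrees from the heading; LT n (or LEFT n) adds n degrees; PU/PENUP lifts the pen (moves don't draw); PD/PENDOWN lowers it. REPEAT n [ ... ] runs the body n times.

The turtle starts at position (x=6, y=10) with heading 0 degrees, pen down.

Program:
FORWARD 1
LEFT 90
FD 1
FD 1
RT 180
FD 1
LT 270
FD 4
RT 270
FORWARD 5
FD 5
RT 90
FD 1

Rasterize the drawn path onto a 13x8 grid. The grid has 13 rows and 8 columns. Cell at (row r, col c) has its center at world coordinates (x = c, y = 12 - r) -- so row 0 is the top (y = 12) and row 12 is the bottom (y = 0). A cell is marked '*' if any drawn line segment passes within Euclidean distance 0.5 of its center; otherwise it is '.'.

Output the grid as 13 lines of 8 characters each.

Answer: .......*
...*****
...*..**
...*....
...*....
...*....
...*....
...*....
...*....
...*....
...*....
..**....
........

Derivation:
Segment 0: (6,10) -> (7,10)
Segment 1: (7,10) -> (7,11)
Segment 2: (7,11) -> (7,12)
Segment 3: (7,12) -> (7,11)
Segment 4: (7,11) -> (3,11)
Segment 5: (3,11) -> (3,6)
Segment 6: (3,6) -> (3,1)
Segment 7: (3,1) -> (2,1)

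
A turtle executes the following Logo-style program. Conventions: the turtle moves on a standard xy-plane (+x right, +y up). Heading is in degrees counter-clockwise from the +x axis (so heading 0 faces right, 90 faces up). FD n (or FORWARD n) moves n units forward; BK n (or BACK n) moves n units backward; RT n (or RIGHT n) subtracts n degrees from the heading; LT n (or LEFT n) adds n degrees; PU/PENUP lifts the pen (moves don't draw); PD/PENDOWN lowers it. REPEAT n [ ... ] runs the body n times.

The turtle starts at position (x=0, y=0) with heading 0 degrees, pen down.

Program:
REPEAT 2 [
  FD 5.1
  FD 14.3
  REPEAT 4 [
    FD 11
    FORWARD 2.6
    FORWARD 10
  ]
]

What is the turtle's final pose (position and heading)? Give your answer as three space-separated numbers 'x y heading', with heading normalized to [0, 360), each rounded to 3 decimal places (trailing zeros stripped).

Executing turtle program step by step:
Start: pos=(0,0), heading=0, pen down
REPEAT 2 [
  -- iteration 1/2 --
  FD 5.1: (0,0) -> (5.1,0) [heading=0, draw]
  FD 14.3: (5.1,0) -> (19.4,0) [heading=0, draw]
  REPEAT 4 [
    -- iteration 1/4 --
    FD 11: (19.4,0) -> (30.4,0) [heading=0, draw]
    FD 2.6: (30.4,0) -> (33,0) [heading=0, draw]
    FD 10: (33,0) -> (43,0) [heading=0, draw]
    -- iteration 2/4 --
    FD 11: (43,0) -> (54,0) [heading=0, draw]
    FD 2.6: (54,0) -> (56.6,0) [heading=0, draw]
    FD 10: (56.6,0) -> (66.6,0) [heading=0, draw]
    -- iteration 3/4 --
    FD 11: (66.6,0) -> (77.6,0) [heading=0, draw]
    FD 2.6: (77.6,0) -> (80.2,0) [heading=0, draw]
    FD 10: (80.2,0) -> (90.2,0) [heading=0, draw]
    -- iteration 4/4 --
    FD 11: (90.2,0) -> (101.2,0) [heading=0, draw]
    FD 2.6: (101.2,0) -> (103.8,0) [heading=0, draw]
    FD 10: (103.8,0) -> (113.8,0) [heading=0, draw]
  ]
  -- iteration 2/2 --
  FD 5.1: (113.8,0) -> (118.9,0) [heading=0, draw]
  FD 14.3: (118.9,0) -> (133.2,0) [heading=0, draw]
  REPEAT 4 [
    -- iteration 1/4 --
    FD 11: (133.2,0) -> (144.2,0) [heading=0, draw]
    FD 2.6: (144.2,0) -> (146.8,0) [heading=0, draw]
    FD 10: (146.8,0) -> (156.8,0) [heading=0, draw]
    -- iteration 2/4 --
    FD 11: (156.8,0) -> (167.8,0) [heading=0, draw]
    FD 2.6: (167.8,0) -> (170.4,0) [heading=0, draw]
    FD 10: (170.4,0) -> (180.4,0) [heading=0, draw]
    -- iteration 3/4 --
    FD 11: (180.4,0) -> (191.4,0) [heading=0, draw]
    FD 2.6: (191.4,0) -> (194,0) [heading=0, draw]
    FD 10: (194,0) -> (204,0) [heading=0, draw]
    -- iteration 4/4 --
    FD 11: (204,0) -> (215,0) [heading=0, draw]
    FD 2.6: (215,0) -> (217.6,0) [heading=0, draw]
    FD 10: (217.6,0) -> (227.6,0) [heading=0, draw]
  ]
]
Final: pos=(227.6,0), heading=0, 28 segment(s) drawn

Answer: 227.6 0 0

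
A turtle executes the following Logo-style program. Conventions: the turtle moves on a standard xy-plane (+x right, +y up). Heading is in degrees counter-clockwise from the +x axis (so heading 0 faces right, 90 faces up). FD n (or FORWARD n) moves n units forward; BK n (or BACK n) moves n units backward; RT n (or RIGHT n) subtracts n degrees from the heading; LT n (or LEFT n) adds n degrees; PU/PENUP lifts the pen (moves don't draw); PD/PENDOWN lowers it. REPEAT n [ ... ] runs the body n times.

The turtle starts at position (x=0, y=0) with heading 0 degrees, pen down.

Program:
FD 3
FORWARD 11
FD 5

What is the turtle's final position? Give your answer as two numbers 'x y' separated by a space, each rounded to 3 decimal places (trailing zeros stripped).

Answer: 19 0

Derivation:
Executing turtle program step by step:
Start: pos=(0,0), heading=0, pen down
FD 3: (0,0) -> (3,0) [heading=0, draw]
FD 11: (3,0) -> (14,0) [heading=0, draw]
FD 5: (14,0) -> (19,0) [heading=0, draw]
Final: pos=(19,0), heading=0, 3 segment(s) drawn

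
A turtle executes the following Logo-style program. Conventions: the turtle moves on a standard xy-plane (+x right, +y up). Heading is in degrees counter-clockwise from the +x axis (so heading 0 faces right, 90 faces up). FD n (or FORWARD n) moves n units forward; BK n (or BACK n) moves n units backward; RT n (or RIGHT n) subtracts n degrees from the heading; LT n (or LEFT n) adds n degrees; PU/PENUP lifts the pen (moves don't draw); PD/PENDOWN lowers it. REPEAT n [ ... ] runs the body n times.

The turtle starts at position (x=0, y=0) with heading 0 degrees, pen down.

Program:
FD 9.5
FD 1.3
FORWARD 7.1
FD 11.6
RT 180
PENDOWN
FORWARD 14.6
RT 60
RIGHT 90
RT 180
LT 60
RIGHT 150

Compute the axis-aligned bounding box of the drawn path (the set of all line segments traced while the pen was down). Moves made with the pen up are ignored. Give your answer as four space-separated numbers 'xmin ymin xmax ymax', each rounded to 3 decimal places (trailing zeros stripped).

Executing turtle program step by step:
Start: pos=(0,0), heading=0, pen down
FD 9.5: (0,0) -> (9.5,0) [heading=0, draw]
FD 1.3: (9.5,0) -> (10.8,0) [heading=0, draw]
FD 7.1: (10.8,0) -> (17.9,0) [heading=0, draw]
FD 11.6: (17.9,0) -> (29.5,0) [heading=0, draw]
RT 180: heading 0 -> 180
PD: pen down
FD 14.6: (29.5,0) -> (14.9,0) [heading=180, draw]
RT 60: heading 180 -> 120
RT 90: heading 120 -> 30
RT 180: heading 30 -> 210
LT 60: heading 210 -> 270
RT 150: heading 270 -> 120
Final: pos=(14.9,0), heading=120, 5 segment(s) drawn

Segment endpoints: x in {0, 9.5, 10.8, 14.9, 17.9, 29.5}, y in {0, 0}
xmin=0, ymin=0, xmax=29.5, ymax=0

Answer: 0 0 29.5 0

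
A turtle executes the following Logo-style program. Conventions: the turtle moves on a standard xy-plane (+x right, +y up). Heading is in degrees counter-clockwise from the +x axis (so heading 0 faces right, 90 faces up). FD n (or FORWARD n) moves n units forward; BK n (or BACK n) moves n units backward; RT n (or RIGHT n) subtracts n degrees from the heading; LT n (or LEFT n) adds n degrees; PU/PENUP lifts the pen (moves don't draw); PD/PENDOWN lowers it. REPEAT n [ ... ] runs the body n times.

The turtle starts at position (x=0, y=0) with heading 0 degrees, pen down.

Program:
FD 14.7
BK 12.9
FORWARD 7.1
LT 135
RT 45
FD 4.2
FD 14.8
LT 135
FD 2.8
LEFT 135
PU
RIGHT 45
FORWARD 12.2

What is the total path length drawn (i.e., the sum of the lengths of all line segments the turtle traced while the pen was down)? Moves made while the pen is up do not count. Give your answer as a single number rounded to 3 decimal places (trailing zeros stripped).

Executing turtle program step by step:
Start: pos=(0,0), heading=0, pen down
FD 14.7: (0,0) -> (14.7,0) [heading=0, draw]
BK 12.9: (14.7,0) -> (1.8,0) [heading=0, draw]
FD 7.1: (1.8,0) -> (8.9,0) [heading=0, draw]
LT 135: heading 0 -> 135
RT 45: heading 135 -> 90
FD 4.2: (8.9,0) -> (8.9,4.2) [heading=90, draw]
FD 14.8: (8.9,4.2) -> (8.9,19) [heading=90, draw]
LT 135: heading 90 -> 225
FD 2.8: (8.9,19) -> (6.92,17.02) [heading=225, draw]
LT 135: heading 225 -> 0
PU: pen up
RT 45: heading 0 -> 315
FD 12.2: (6.92,17.02) -> (15.547,8.393) [heading=315, move]
Final: pos=(15.547,8.393), heading=315, 6 segment(s) drawn

Segment lengths:
  seg 1: (0,0) -> (14.7,0), length = 14.7
  seg 2: (14.7,0) -> (1.8,0), length = 12.9
  seg 3: (1.8,0) -> (8.9,0), length = 7.1
  seg 4: (8.9,0) -> (8.9,4.2), length = 4.2
  seg 5: (8.9,4.2) -> (8.9,19), length = 14.8
  seg 6: (8.9,19) -> (6.92,17.02), length = 2.8
Total = 56.5

Answer: 56.5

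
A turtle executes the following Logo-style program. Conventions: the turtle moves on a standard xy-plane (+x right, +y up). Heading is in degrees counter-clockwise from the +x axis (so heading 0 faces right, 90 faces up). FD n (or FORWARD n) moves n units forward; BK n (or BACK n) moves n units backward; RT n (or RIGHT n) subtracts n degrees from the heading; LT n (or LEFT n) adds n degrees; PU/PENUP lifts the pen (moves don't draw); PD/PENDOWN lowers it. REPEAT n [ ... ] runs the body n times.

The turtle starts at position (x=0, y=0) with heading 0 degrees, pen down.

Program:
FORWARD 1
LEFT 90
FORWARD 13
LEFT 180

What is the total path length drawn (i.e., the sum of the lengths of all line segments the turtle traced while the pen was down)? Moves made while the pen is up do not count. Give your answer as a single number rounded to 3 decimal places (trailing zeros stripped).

Executing turtle program step by step:
Start: pos=(0,0), heading=0, pen down
FD 1: (0,0) -> (1,0) [heading=0, draw]
LT 90: heading 0 -> 90
FD 13: (1,0) -> (1,13) [heading=90, draw]
LT 180: heading 90 -> 270
Final: pos=(1,13), heading=270, 2 segment(s) drawn

Segment lengths:
  seg 1: (0,0) -> (1,0), length = 1
  seg 2: (1,0) -> (1,13), length = 13
Total = 14

Answer: 14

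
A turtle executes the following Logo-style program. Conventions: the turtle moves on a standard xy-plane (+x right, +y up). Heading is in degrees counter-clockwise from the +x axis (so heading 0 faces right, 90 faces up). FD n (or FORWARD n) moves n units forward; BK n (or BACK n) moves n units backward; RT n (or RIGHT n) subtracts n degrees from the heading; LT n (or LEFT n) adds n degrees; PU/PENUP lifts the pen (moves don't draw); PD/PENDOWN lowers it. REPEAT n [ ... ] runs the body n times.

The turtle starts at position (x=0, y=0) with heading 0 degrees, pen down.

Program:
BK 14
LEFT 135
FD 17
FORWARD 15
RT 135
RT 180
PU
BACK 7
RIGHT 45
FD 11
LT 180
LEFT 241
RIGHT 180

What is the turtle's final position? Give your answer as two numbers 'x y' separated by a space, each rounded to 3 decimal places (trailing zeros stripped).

Answer: -37.406 30.406

Derivation:
Executing turtle program step by step:
Start: pos=(0,0), heading=0, pen down
BK 14: (0,0) -> (-14,0) [heading=0, draw]
LT 135: heading 0 -> 135
FD 17: (-14,0) -> (-26.021,12.021) [heading=135, draw]
FD 15: (-26.021,12.021) -> (-36.627,22.627) [heading=135, draw]
RT 135: heading 135 -> 0
RT 180: heading 0 -> 180
PU: pen up
BK 7: (-36.627,22.627) -> (-29.627,22.627) [heading=180, move]
RT 45: heading 180 -> 135
FD 11: (-29.627,22.627) -> (-37.406,30.406) [heading=135, move]
LT 180: heading 135 -> 315
LT 241: heading 315 -> 196
RT 180: heading 196 -> 16
Final: pos=(-37.406,30.406), heading=16, 3 segment(s) drawn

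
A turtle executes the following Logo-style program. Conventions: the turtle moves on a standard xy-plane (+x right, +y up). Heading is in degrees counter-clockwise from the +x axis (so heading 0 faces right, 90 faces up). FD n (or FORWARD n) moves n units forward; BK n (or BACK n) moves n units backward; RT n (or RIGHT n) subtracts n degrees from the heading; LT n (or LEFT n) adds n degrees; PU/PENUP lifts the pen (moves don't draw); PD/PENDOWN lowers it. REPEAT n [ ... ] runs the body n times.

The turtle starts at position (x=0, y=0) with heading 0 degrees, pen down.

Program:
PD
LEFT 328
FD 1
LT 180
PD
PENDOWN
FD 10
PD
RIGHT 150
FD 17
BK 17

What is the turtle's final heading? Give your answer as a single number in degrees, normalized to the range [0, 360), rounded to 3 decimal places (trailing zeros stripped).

Answer: 358

Derivation:
Executing turtle program step by step:
Start: pos=(0,0), heading=0, pen down
PD: pen down
LT 328: heading 0 -> 328
FD 1: (0,0) -> (0.848,-0.53) [heading=328, draw]
LT 180: heading 328 -> 148
PD: pen down
PD: pen down
FD 10: (0.848,-0.53) -> (-7.632,4.769) [heading=148, draw]
PD: pen down
RT 150: heading 148 -> 358
FD 17: (-7.632,4.769) -> (9.357,4.176) [heading=358, draw]
BK 17: (9.357,4.176) -> (-7.632,4.769) [heading=358, draw]
Final: pos=(-7.632,4.769), heading=358, 4 segment(s) drawn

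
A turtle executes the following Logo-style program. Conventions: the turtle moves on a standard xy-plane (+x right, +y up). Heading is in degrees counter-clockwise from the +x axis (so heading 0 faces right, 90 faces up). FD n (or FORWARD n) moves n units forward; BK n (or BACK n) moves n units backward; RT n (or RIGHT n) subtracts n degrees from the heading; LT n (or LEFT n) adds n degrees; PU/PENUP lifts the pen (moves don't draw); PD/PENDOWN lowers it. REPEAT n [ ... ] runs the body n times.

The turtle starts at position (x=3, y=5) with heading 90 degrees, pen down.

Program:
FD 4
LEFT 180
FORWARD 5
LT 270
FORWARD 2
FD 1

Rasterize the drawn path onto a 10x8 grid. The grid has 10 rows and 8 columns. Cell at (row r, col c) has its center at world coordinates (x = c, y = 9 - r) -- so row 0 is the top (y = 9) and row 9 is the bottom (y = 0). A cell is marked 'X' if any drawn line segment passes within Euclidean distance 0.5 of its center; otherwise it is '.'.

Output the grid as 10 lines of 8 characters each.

Answer: ...X....
...X....
...X....
...X....
...X....
XXXX....
........
........
........
........

Derivation:
Segment 0: (3,5) -> (3,9)
Segment 1: (3,9) -> (3,4)
Segment 2: (3,4) -> (1,4)
Segment 3: (1,4) -> (-0,4)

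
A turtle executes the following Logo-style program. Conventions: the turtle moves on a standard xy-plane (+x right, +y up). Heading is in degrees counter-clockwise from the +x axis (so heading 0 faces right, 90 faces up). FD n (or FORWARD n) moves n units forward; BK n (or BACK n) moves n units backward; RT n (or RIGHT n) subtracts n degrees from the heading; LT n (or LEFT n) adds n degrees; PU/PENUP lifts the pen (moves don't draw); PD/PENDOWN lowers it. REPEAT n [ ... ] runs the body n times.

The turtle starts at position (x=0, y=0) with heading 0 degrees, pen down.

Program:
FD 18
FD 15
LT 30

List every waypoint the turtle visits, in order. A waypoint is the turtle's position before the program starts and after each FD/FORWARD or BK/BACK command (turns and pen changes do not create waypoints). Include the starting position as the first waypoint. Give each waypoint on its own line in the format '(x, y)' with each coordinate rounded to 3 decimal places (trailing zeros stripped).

Answer: (0, 0)
(18, 0)
(33, 0)

Derivation:
Executing turtle program step by step:
Start: pos=(0,0), heading=0, pen down
FD 18: (0,0) -> (18,0) [heading=0, draw]
FD 15: (18,0) -> (33,0) [heading=0, draw]
LT 30: heading 0 -> 30
Final: pos=(33,0), heading=30, 2 segment(s) drawn
Waypoints (3 total):
(0, 0)
(18, 0)
(33, 0)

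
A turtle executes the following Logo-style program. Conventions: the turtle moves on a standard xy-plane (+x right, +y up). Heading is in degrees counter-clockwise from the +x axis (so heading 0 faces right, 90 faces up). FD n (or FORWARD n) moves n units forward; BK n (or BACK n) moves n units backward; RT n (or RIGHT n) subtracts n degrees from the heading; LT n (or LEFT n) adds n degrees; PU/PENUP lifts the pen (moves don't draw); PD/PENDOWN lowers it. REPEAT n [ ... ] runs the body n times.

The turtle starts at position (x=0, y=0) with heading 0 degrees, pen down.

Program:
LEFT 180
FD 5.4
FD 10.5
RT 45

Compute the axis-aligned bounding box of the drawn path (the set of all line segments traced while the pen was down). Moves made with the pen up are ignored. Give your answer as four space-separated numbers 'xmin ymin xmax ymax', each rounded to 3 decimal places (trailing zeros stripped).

Executing turtle program step by step:
Start: pos=(0,0), heading=0, pen down
LT 180: heading 0 -> 180
FD 5.4: (0,0) -> (-5.4,0) [heading=180, draw]
FD 10.5: (-5.4,0) -> (-15.9,0) [heading=180, draw]
RT 45: heading 180 -> 135
Final: pos=(-15.9,0), heading=135, 2 segment(s) drawn

Segment endpoints: x in {-15.9, -5.4, 0}, y in {0, 0, 0}
xmin=-15.9, ymin=0, xmax=0, ymax=0

Answer: -15.9 0 0 0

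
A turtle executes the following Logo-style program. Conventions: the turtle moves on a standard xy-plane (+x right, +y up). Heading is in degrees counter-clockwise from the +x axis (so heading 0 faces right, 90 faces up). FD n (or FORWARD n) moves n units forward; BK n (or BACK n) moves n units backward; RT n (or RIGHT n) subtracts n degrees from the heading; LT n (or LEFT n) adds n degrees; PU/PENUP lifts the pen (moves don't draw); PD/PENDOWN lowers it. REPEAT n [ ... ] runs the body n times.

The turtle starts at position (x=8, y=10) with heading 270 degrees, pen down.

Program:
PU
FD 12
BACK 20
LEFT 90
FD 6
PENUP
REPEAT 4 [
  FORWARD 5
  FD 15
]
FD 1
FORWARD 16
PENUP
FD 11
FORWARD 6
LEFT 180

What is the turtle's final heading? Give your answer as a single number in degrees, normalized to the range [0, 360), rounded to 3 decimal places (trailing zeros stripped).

Executing turtle program step by step:
Start: pos=(8,10), heading=270, pen down
PU: pen up
FD 12: (8,10) -> (8,-2) [heading=270, move]
BK 20: (8,-2) -> (8,18) [heading=270, move]
LT 90: heading 270 -> 0
FD 6: (8,18) -> (14,18) [heading=0, move]
PU: pen up
REPEAT 4 [
  -- iteration 1/4 --
  FD 5: (14,18) -> (19,18) [heading=0, move]
  FD 15: (19,18) -> (34,18) [heading=0, move]
  -- iteration 2/4 --
  FD 5: (34,18) -> (39,18) [heading=0, move]
  FD 15: (39,18) -> (54,18) [heading=0, move]
  -- iteration 3/4 --
  FD 5: (54,18) -> (59,18) [heading=0, move]
  FD 15: (59,18) -> (74,18) [heading=0, move]
  -- iteration 4/4 --
  FD 5: (74,18) -> (79,18) [heading=0, move]
  FD 15: (79,18) -> (94,18) [heading=0, move]
]
FD 1: (94,18) -> (95,18) [heading=0, move]
FD 16: (95,18) -> (111,18) [heading=0, move]
PU: pen up
FD 11: (111,18) -> (122,18) [heading=0, move]
FD 6: (122,18) -> (128,18) [heading=0, move]
LT 180: heading 0 -> 180
Final: pos=(128,18), heading=180, 0 segment(s) drawn

Answer: 180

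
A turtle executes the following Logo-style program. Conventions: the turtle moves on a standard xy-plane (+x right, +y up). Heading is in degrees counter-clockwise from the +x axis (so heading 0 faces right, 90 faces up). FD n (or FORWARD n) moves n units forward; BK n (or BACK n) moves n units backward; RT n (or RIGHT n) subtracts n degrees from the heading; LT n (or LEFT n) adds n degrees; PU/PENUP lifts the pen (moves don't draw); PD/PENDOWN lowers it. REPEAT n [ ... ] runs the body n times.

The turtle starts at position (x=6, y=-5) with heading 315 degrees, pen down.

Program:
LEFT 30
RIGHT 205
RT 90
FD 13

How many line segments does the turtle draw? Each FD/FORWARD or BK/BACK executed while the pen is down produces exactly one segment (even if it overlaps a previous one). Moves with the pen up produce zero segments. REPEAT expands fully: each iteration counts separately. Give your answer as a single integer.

Answer: 1

Derivation:
Executing turtle program step by step:
Start: pos=(6,-5), heading=315, pen down
LT 30: heading 315 -> 345
RT 205: heading 345 -> 140
RT 90: heading 140 -> 50
FD 13: (6,-5) -> (14.356,4.959) [heading=50, draw]
Final: pos=(14.356,4.959), heading=50, 1 segment(s) drawn
Segments drawn: 1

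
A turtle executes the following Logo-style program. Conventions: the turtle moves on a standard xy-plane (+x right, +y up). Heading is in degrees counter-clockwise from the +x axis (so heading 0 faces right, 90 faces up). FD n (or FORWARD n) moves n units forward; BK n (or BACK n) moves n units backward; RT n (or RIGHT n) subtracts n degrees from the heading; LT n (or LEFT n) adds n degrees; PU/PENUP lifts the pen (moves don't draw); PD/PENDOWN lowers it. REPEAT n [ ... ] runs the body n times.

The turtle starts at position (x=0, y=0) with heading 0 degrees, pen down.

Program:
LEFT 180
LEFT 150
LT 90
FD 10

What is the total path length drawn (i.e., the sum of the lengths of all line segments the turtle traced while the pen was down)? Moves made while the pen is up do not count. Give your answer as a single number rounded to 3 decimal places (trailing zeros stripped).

Answer: 10

Derivation:
Executing turtle program step by step:
Start: pos=(0,0), heading=0, pen down
LT 180: heading 0 -> 180
LT 150: heading 180 -> 330
LT 90: heading 330 -> 60
FD 10: (0,0) -> (5,8.66) [heading=60, draw]
Final: pos=(5,8.66), heading=60, 1 segment(s) drawn

Segment lengths:
  seg 1: (0,0) -> (5,8.66), length = 10
Total = 10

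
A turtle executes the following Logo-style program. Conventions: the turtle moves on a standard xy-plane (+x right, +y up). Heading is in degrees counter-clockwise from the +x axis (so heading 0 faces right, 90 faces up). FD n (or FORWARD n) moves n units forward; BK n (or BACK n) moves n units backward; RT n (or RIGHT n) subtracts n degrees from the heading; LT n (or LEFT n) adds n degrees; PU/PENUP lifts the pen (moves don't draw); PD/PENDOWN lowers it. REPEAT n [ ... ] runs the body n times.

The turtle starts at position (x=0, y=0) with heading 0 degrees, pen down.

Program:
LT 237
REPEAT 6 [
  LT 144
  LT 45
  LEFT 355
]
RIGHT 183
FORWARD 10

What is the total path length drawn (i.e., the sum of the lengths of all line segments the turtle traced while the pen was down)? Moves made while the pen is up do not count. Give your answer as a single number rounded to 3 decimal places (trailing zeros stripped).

Answer: 10

Derivation:
Executing turtle program step by step:
Start: pos=(0,0), heading=0, pen down
LT 237: heading 0 -> 237
REPEAT 6 [
  -- iteration 1/6 --
  LT 144: heading 237 -> 21
  LT 45: heading 21 -> 66
  LT 355: heading 66 -> 61
  -- iteration 2/6 --
  LT 144: heading 61 -> 205
  LT 45: heading 205 -> 250
  LT 355: heading 250 -> 245
  -- iteration 3/6 --
  LT 144: heading 245 -> 29
  LT 45: heading 29 -> 74
  LT 355: heading 74 -> 69
  -- iteration 4/6 --
  LT 144: heading 69 -> 213
  LT 45: heading 213 -> 258
  LT 355: heading 258 -> 253
  -- iteration 5/6 --
  LT 144: heading 253 -> 37
  LT 45: heading 37 -> 82
  LT 355: heading 82 -> 77
  -- iteration 6/6 --
  LT 144: heading 77 -> 221
  LT 45: heading 221 -> 266
  LT 355: heading 266 -> 261
]
RT 183: heading 261 -> 78
FD 10: (0,0) -> (2.079,9.781) [heading=78, draw]
Final: pos=(2.079,9.781), heading=78, 1 segment(s) drawn

Segment lengths:
  seg 1: (0,0) -> (2.079,9.781), length = 10
Total = 10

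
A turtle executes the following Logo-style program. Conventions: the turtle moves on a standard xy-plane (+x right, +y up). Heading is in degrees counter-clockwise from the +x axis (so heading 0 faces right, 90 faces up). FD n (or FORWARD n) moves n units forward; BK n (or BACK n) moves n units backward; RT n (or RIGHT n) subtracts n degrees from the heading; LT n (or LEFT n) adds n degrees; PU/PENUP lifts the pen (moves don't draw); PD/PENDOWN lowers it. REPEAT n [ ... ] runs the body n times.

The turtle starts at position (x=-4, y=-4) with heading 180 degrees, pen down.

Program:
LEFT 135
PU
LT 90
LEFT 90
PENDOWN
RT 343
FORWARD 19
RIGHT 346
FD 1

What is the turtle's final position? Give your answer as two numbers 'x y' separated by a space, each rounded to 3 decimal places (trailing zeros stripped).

Answer: -21.746 5.162

Derivation:
Executing turtle program step by step:
Start: pos=(-4,-4), heading=180, pen down
LT 135: heading 180 -> 315
PU: pen up
LT 90: heading 315 -> 45
LT 90: heading 45 -> 135
PD: pen down
RT 343: heading 135 -> 152
FD 19: (-4,-4) -> (-20.776,4.92) [heading=152, draw]
RT 346: heading 152 -> 166
FD 1: (-20.776,4.92) -> (-21.746,5.162) [heading=166, draw]
Final: pos=(-21.746,5.162), heading=166, 2 segment(s) drawn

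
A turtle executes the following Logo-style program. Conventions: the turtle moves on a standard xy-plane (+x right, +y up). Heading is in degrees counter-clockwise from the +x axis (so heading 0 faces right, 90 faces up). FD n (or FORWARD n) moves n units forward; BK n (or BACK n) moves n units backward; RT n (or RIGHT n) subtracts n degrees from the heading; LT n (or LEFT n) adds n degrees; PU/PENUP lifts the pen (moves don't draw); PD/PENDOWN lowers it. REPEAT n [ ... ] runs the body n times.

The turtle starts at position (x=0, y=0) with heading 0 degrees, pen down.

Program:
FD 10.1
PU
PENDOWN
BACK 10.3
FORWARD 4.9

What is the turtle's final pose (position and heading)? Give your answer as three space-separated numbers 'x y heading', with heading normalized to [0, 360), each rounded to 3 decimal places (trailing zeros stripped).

Executing turtle program step by step:
Start: pos=(0,0), heading=0, pen down
FD 10.1: (0,0) -> (10.1,0) [heading=0, draw]
PU: pen up
PD: pen down
BK 10.3: (10.1,0) -> (-0.2,0) [heading=0, draw]
FD 4.9: (-0.2,0) -> (4.7,0) [heading=0, draw]
Final: pos=(4.7,0), heading=0, 3 segment(s) drawn

Answer: 4.7 0 0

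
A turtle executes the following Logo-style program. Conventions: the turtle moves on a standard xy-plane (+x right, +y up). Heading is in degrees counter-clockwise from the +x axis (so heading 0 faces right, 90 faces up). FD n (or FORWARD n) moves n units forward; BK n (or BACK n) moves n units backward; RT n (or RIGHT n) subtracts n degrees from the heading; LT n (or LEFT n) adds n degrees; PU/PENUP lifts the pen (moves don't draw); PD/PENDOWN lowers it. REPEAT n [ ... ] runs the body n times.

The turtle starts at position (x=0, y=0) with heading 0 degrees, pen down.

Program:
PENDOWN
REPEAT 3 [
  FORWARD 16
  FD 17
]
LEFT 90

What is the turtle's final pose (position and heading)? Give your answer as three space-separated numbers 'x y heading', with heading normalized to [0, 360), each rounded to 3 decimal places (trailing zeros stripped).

Answer: 99 0 90

Derivation:
Executing turtle program step by step:
Start: pos=(0,0), heading=0, pen down
PD: pen down
REPEAT 3 [
  -- iteration 1/3 --
  FD 16: (0,0) -> (16,0) [heading=0, draw]
  FD 17: (16,0) -> (33,0) [heading=0, draw]
  -- iteration 2/3 --
  FD 16: (33,0) -> (49,0) [heading=0, draw]
  FD 17: (49,0) -> (66,0) [heading=0, draw]
  -- iteration 3/3 --
  FD 16: (66,0) -> (82,0) [heading=0, draw]
  FD 17: (82,0) -> (99,0) [heading=0, draw]
]
LT 90: heading 0 -> 90
Final: pos=(99,0), heading=90, 6 segment(s) drawn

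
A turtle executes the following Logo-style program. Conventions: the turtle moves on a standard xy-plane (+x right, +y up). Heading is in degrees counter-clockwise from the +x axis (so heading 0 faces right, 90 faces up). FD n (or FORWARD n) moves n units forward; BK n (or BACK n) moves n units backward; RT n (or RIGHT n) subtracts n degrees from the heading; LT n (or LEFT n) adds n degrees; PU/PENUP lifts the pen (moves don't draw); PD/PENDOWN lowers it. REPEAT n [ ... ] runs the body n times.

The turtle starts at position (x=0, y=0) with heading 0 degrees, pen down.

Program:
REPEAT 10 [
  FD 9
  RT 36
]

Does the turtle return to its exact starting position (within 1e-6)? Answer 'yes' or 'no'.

Answer: yes

Derivation:
Executing turtle program step by step:
Start: pos=(0,0), heading=0, pen down
REPEAT 10 [
  -- iteration 1/10 --
  FD 9: (0,0) -> (9,0) [heading=0, draw]
  RT 36: heading 0 -> 324
  -- iteration 2/10 --
  FD 9: (9,0) -> (16.281,-5.29) [heading=324, draw]
  RT 36: heading 324 -> 288
  -- iteration 3/10 --
  FD 9: (16.281,-5.29) -> (19.062,-13.85) [heading=288, draw]
  RT 36: heading 288 -> 252
  -- iteration 4/10 --
  FD 9: (19.062,-13.85) -> (16.281,-22.409) [heading=252, draw]
  RT 36: heading 252 -> 216
  -- iteration 5/10 --
  FD 9: (16.281,-22.409) -> (9,-27.699) [heading=216, draw]
  RT 36: heading 216 -> 180
  -- iteration 6/10 --
  FD 9: (9,-27.699) -> (0,-27.699) [heading=180, draw]
  RT 36: heading 180 -> 144
  -- iteration 7/10 --
  FD 9: (0,-27.699) -> (-7.281,-22.409) [heading=144, draw]
  RT 36: heading 144 -> 108
  -- iteration 8/10 --
  FD 9: (-7.281,-22.409) -> (-10.062,-13.85) [heading=108, draw]
  RT 36: heading 108 -> 72
  -- iteration 9/10 --
  FD 9: (-10.062,-13.85) -> (-7.281,-5.29) [heading=72, draw]
  RT 36: heading 72 -> 36
  -- iteration 10/10 --
  FD 9: (-7.281,-5.29) -> (0,0) [heading=36, draw]
  RT 36: heading 36 -> 0
]
Final: pos=(0,0), heading=0, 10 segment(s) drawn

Start position: (0, 0)
Final position: (0, 0)
Distance = 0; < 1e-6 -> CLOSED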